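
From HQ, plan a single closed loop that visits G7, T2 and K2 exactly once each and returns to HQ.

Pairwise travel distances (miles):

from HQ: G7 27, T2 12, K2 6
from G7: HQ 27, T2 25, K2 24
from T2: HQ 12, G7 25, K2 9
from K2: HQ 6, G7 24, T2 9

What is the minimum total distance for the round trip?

There are 3 distinct closed tours to check (reversals are equivalent).
HQ→G7→T2→K2→HQ: 27+25+9+6 = 67
HQ→G7→K2→T2→HQ: 27+24+9+12 = 72
HQ→T2→G7→K2→HQ: 12+25+24+6 = 67
The minimum is 67.
One optimal route: HQ → G7 → T2 → K2 → HQ (or its reverse).

Shortest round trip = 67 miles.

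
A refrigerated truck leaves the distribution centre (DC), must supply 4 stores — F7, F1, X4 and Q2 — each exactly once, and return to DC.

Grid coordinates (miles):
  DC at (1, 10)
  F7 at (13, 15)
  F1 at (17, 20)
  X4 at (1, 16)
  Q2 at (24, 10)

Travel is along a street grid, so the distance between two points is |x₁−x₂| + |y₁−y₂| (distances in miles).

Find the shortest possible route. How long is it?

Shortest round trip = 68 miles.

There are 12 distinct closed tours to check (reversals are equivalent).
DC-F7-F1-X4-Q2-DC: 17+9+20+29+23 = 98
DC-F7-F1-Q2-X4-DC: 17+9+17+29+6 = 78
DC-F7-X4-F1-Q2-DC: 17+13+20+17+23 = 90
DC-F7-X4-Q2-F1-DC: 17+13+29+17+26 = 102
DC-F7-Q2-F1-X4-DC: 17+16+17+20+6 = 76
DC-F7-Q2-X4-F1-DC: 17+16+29+20+26 = 108
DC-F1-F7-X4-Q2-DC: 26+9+13+29+23 = 100
DC-F1-F7-Q2-X4-DC: 26+9+16+29+6 = 86
DC-F1-X4-F7-Q2-DC: 26+20+13+16+23 = 98
DC-F1-Q2-F7-X4-DC: 26+17+16+13+6 = 78
DC-X4-F7-F1-Q2-DC: 6+13+9+17+23 = 68
DC-X4-F1-F7-Q2-DC: 6+20+9+16+23 = 74
The minimum is 68.
One optimal route: DC → X4 → F7 → F1 → Q2 → DC (or its reverse).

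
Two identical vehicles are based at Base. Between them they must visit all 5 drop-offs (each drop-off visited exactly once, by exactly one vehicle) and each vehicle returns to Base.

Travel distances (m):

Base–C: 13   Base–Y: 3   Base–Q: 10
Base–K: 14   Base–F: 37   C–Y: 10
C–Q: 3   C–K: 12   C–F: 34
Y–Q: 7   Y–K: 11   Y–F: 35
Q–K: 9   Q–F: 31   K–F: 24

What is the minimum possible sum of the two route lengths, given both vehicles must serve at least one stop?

Minimum combined distance: 91 m.

Check every non-empty split of the stops between the two vehicles; for each half take its own optimal tour:
  {C} + {Y, Q, K, F}: 26 + 79 = 105
  {Y} + {C, Q, K, F}: 6 + 85 = 91
  {C, Y} + {Q, K, F}: 26 + 79 = 105
  {Q} + {C, Y, K, F}: 20 + 85 = 105
  {C, Q} + {Y, K, F}: 26 + 75 = 101
  {Y, Q} + {C, K, F}: 20 + 85 = 105
  … (15 splits in total)
Best: vehicle 1 Base → Y → Base = 6; vehicle 2 Base → C → Q → F → K → Base = 85; combined 91.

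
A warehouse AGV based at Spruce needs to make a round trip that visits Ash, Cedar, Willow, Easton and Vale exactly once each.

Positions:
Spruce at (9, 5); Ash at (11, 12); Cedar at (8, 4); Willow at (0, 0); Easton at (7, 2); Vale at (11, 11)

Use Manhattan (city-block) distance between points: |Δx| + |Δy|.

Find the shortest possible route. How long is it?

Minimum total distance: 46.

There are 60 distinct closed tours to check (reversals are equivalent).
Spruce → Ash → Cedar → Willow → Easton → Vale → Spruce: 9+11+12+9+13+8 = 62
Spruce → Ash → Cedar → Willow → Vale → Easton → Spruce: 9+11+12+22+13+5 = 72
Spruce → Ash → Cedar → Easton → Willow → Vale → Spruce: 9+11+3+9+22+8 = 62
Spruce → Ash → Cedar → Easton → Vale → Willow → Spruce: 9+11+3+13+22+14 = 72
Spruce → Ash → Cedar → Vale → Willow → Easton → Spruce: 9+11+10+22+9+5 = 66
Spruce → Ash → Cedar → Vale → Easton → Willow → Spruce: 9+11+10+13+9+14 = 66
Spruce → Ash → Willow → Cedar → Easton → Vale → Spruce: 9+23+12+3+13+8 = 68
Spruce → Ash → Willow → Cedar → Vale → Easton → Spruce: 9+23+12+10+13+5 = 72
Spruce → Ash → Willow → Easton → Cedar → Vale → Spruce: 9+23+9+3+10+8 = 62
Spruce → Ash → Willow → Easton → Vale → Cedar → Spruce: 9+23+9+13+10+2 = 66
Spruce → Ash → Willow → Vale → Cedar → Easton → Spruce: 9+23+22+10+3+5 = 72
Spruce → Ash → Willow → Vale → Easton → Cedar → Spruce: 9+23+22+13+3+2 = 72
Spruce → Ash → Easton → Cedar → Willow → Vale → Spruce: 9+14+3+12+22+8 = 68
Spruce → Ash → Easton → Cedar → Vale → Willow → Spruce: 9+14+3+10+22+14 = 72
… (46 more)
Spruce → Ash → Vale → Cedar → Willow → Easton → Spruce: 9+1+10+12+9+5 = 46  ← best
The minimum is 46.
One optimal route: Spruce → Ash → Vale → Cedar → Willow → Easton → Spruce (or its reverse).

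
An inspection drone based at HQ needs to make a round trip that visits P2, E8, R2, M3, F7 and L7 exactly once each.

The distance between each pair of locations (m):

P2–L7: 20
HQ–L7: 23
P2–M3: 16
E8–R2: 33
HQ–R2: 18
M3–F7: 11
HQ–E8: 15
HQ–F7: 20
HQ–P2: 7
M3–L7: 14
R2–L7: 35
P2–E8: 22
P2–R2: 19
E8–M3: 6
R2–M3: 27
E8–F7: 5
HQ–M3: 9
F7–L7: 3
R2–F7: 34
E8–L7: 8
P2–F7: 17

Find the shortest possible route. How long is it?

80 m — the shortest possible round trip.

There are 360 distinct closed tours to check (reversals are equivalent).
HQ - P2 - E8 - R2 - M3 - F7 - L7 - HQ: 7+22+33+27+11+3+23 = 126
HQ - P2 - E8 - R2 - M3 - L7 - F7 - HQ: 7+22+33+27+14+3+20 = 126
HQ - P2 - E8 - R2 - F7 - M3 - L7 - HQ: 7+22+33+34+11+14+23 = 144
HQ - P2 - E8 - R2 - F7 - L7 - M3 - HQ: 7+22+33+34+3+14+9 = 122
HQ - P2 - E8 - R2 - L7 - M3 - F7 - HQ: 7+22+33+35+14+11+20 = 142
HQ - P2 - E8 - R2 - L7 - F7 - M3 - HQ: 7+22+33+35+3+11+9 = 120
HQ - P2 - E8 - M3 - R2 - F7 - L7 - HQ: 7+22+6+27+34+3+23 = 122
HQ - P2 - E8 - M3 - R2 - L7 - F7 - HQ: 7+22+6+27+35+3+20 = 120
… (352 more)
HQ - R2 - P2 - F7 - L7 - E8 - M3 - HQ: 18+19+17+3+8+6+9 = 80  ← best
The minimum is 80.
One optimal route: HQ → R2 → P2 → F7 → L7 → E8 → M3 → HQ (or its reverse).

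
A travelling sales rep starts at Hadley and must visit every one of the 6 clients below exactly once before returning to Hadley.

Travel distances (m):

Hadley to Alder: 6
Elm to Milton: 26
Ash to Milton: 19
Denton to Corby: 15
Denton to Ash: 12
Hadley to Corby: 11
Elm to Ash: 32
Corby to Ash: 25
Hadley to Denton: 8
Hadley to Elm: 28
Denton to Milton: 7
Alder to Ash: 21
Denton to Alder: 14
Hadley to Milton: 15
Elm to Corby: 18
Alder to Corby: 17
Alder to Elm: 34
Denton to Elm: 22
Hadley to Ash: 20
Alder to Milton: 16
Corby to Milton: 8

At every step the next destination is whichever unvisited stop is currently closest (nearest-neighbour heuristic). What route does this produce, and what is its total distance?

Nearest-neighbour total = 105 m; route Hadley → Alder → Denton → Milton → Corby → Elm → Ash → Hadley.

Hadley → [Alder:6 / Denton:8 / Corby:11 / Milton:15 / Ash:20 / Elm:28] → Alder (6)
Alder → [Denton:14 / Milton:16 / Corby:17 / Ash:21 / Elm:34] → Denton (14)
Denton → [Milton:7 / Ash:12 / Corby:15 / Elm:22] → Milton (7)
Milton → [Corby:8 / Ash:19 / Elm:26] → Corby (8)
Corby → [Elm:18 / Ash:25] → Elm (18)
Elm → [Ash:32] → Ash (32)
Return Ash→Hadley: 20.
Total = 6 + 14 + 7 + 8 + 18 + 32 + 20 = 105.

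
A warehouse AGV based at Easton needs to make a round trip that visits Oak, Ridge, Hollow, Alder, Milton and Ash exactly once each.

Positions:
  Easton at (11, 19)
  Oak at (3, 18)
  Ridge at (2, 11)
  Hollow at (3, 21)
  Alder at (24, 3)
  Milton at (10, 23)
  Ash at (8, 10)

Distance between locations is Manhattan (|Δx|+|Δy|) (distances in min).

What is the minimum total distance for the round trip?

84 min — the shortest possible round trip.

With 6 stops there are 6!/2 = 360 distinct round trips (a route and its reverse cost the same).
Easton → Oak → Ridge → Hollow → Alder → Milton → Ash → Easton: 9+8+11+39+34+15+12 = 128
Easton → Oak → Ridge → Hollow → Alder → Ash → Milton → Easton: 9+8+11+39+23+15+5 = 110
Easton → Oak → Ridge → Hollow → Milton → Alder → Ash → Easton: 9+8+11+9+34+23+12 = 106
Easton → Oak → Ridge → Hollow → Milton → Ash → Alder → Easton: 9+8+11+9+15+23+29 = 104
Easton → Oak → Ridge → Hollow → Ash → Alder → Milton → Easton: 9+8+11+16+23+34+5 = 106
Easton → Oak → Ridge → Hollow → Ash → Milton → Alder → Easton: 9+8+11+16+15+34+29 = 122
Easton → Oak → Ridge → Alder → Hollow → Milton → Ash → Easton: 9+8+30+39+9+15+12 = 122
Easton → Oak → Ridge → Alder → Hollow → Ash → Milton → Easton: 9+8+30+39+16+15+5 = 122
… (352 more)
Easton → Alder → Ash → Ridge → Oak → Hollow → Milton → Easton: 29+23+7+8+3+9+5 = 84  ← best
The minimum is 84.
One optimal route: Easton → Alder → Ash → Ridge → Oak → Hollow → Milton → Easton (or its reverse).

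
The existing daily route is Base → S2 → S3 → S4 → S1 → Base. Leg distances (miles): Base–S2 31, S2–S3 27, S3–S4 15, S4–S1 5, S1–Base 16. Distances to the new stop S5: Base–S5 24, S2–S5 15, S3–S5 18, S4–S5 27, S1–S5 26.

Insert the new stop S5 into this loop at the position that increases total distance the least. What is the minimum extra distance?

Insertion cost between consecutive stops i–j is d(i,S5) + d(S5,j) − d(i,j):
  between Base and S2: 24 + 15 − 31 = 8
  between S2 and S3: 15 + 18 − 27 = 6
  between S3 and S4: 18 + 27 − 15 = 30
  between S4 and S1: 27 + 26 − 5 = 48
  between S1 and Base: 26 + 24 − 16 = 34
Cheapest insertion is between S2 and S3, adding 6.
New total = 94 + 6 = 100.

Adding 6 miles by placing S5 on the S2–S3 leg.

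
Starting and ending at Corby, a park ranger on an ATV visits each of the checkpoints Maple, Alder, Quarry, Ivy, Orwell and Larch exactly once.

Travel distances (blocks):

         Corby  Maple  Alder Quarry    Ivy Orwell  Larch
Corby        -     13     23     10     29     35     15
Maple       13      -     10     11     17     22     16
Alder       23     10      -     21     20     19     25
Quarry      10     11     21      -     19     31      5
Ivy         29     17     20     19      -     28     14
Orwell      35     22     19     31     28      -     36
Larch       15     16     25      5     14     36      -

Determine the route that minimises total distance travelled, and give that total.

Corby → Maple → Alder → Quarry → Ivy → Orwell → Larch → Corby: 13+10+21+19+28+36+15 = 142
Corby → Maple → Alder → Quarry → Ivy → Larch → Orwell → Corby: 13+10+21+19+14+36+35 = 148
Corby → Maple → Alder → Quarry → Orwell → Ivy → Larch → Corby: 13+10+21+31+28+14+15 = 132
Corby → Maple → Alder → Quarry → Orwell → Larch → Ivy → Corby: 13+10+21+31+36+14+29 = 154
Corby → Maple → Alder → Quarry → Larch → Ivy → Orwell → Corby: 13+10+21+5+14+28+35 = 126
Corby → Maple → Alder → Quarry → Larch → Orwell → Ivy → Corby: 13+10+21+5+36+28+29 = 142
Corby → Maple → Alder → Ivy → Quarry → Orwell → Larch → Corby: 13+10+20+19+31+36+15 = 144
Corby → Maple → Alder → Ivy → Quarry → Larch → Orwell → Corby: 13+10+20+19+5+36+35 = 138
… (352 more)
Corby → Maple → Alder → Orwell → Ivy → Larch → Quarry → Corby: 13+10+19+28+14+5+10 = 99  ← best
The minimum is 99.
One optimal route: Corby → Maple → Alder → Orwell → Ivy → Larch → Quarry → Corby (or its reverse).

99 blocks — the shortest possible round trip.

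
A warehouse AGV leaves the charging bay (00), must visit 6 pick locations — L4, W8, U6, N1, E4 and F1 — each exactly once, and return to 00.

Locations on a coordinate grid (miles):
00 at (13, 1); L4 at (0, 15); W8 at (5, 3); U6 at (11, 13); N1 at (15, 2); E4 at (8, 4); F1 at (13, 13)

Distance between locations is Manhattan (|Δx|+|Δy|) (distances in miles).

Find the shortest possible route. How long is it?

There are 360 distinct closed tours to check (reversals are equivalent).
00 → L4 → W8 → U6 → N1 → E4 → F1 → 00: 27+17+16+15+9+14+12 = 110
00 → L4 → W8 → U6 → N1 → F1 → E4 → 00: 27+17+16+15+13+14+8 = 110
00 → L4 → W8 → U6 → E4 → N1 → F1 → 00: 27+17+16+12+9+13+12 = 106
00 → L4 → W8 → U6 → E4 → F1 → N1 → 00: 27+17+16+12+14+13+3 = 102
00 → L4 → W8 → U6 → F1 → N1 → E4 → 00: 27+17+16+2+13+9+8 = 92
00 → L4 → W8 → U6 → F1 → E4 → N1 → 00: 27+17+16+2+14+9+3 = 88
00 → L4 → W8 → N1 → U6 → E4 → F1 → 00: 27+17+11+15+12+14+12 = 108
00 → L4 → W8 → N1 → U6 → F1 → E4 → 00: 27+17+11+15+2+14+8 = 94
… (352 more)
00 → N1 → E4 → W8 → L4 → U6 → F1 → 00: 3+9+4+17+13+2+12 = 60  ← best
The minimum is 60.
One optimal route: 00 → N1 → E4 → W8 → L4 → U6 → F1 → 00 (or its reverse).

Shortest round trip = 60 miles.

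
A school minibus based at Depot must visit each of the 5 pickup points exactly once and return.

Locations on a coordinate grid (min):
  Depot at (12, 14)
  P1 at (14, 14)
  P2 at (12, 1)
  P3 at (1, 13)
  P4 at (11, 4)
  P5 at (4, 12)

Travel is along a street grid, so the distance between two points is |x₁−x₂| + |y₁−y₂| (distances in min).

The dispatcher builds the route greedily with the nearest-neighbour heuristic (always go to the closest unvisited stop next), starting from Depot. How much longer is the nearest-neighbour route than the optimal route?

Excess over optimum: 2 min.

From Depot: P1=2, P5=10, P4=11, P3=12, P2=13 → choose P1 (2).
From P1: P5=12, P4=13, P3=14, P2=15 → choose P5 (12).
From P5: P3=4, P4=15, P2=19 → choose P3 (4).
From P3: P4=19, P2=23 → choose P4 (19).
From P4: P2=4 → choose P2 (4).
NN route Depot → P1 → P5 → P3 → P4 → P2 → Depot costs 54.
Optimal: Depot → P1 → P2 → P4 → P5 → P3 → Depot costs 52 (by enumerating all 60 distinct tours).
Excess = 54 − 52 = 2.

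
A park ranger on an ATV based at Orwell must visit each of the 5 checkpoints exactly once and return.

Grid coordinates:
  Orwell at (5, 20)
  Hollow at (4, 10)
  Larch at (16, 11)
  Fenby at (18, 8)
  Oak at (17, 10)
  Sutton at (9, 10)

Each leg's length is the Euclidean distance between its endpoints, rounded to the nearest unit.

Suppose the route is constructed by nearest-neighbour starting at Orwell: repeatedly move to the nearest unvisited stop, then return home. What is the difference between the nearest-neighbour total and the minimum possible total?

From Orwell: Hollow=10, Sutton=11, Larch=14, Oak=16, Fenby=18 → choose Hollow (10).
From Hollow: Sutton=5, Larch=12, Oak=13, Fenby=14 → choose Sutton (5).
From Sutton: Larch=7, Oak=8, Fenby=9 → choose Larch (7).
From Larch: Oak=1, Fenby=4 → choose Oak (1).
From Oak: Fenby=2 → choose Fenby (2).
NN route Orwell → Hollow → Sutton → Larch → Oak → Fenby → Orwell costs 43.
Optimal: Orwell → Hollow → Sutton → Fenby → Oak → Larch → Orwell costs 41 (by enumerating all 60 distinct tours).
Excess = 43 − 41 = 2.

The nearest-neighbour route is 2 longer than optimal.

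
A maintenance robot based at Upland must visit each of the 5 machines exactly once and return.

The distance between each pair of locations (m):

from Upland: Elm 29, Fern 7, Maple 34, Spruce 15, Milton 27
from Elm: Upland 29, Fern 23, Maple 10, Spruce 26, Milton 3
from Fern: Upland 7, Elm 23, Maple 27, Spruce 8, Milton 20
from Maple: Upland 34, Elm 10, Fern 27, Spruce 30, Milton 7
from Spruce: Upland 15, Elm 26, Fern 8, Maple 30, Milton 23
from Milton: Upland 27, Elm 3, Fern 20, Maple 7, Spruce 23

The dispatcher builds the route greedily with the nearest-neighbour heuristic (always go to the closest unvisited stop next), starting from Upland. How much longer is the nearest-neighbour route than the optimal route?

1 m longer than the optimal tour.

From Upland: Fern=7, Spruce=15, Milton=27, Elm=29, Maple=34 → choose Fern (7).
From Fern: Spruce=8, Milton=20, Elm=23, Maple=27 → choose Spruce (8).
From Spruce: Milton=23, Elm=26, Maple=30 → choose Milton (23).
From Milton: Elm=3, Maple=7 → choose Elm (3).
From Elm: Maple=10 → choose Maple (10).
NN route Upland → Fern → Spruce → Milton → Elm → Maple → Upland costs 85.
Optimal: Upland → Elm → Maple → Milton → Spruce → Fern → Upland costs 84 (by enumerating all 60 distinct tours).
Excess = 85 − 84 = 1.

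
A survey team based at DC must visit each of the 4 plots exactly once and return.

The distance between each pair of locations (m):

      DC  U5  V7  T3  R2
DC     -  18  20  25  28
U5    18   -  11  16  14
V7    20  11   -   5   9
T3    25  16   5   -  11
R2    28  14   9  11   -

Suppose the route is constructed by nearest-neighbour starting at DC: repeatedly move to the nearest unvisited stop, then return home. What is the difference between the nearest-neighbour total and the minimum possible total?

Excess over optimum: 5 m.

DC: U5=18, V7=20, T3=25, R2=28 ⇒ U5
U5: V7=11, R2=14, T3=16 ⇒ V7
V7: T3=5, R2=9 ⇒ T3
T3: R2=11 ⇒ R2
NN route DC → U5 → V7 → T3 → R2 → DC costs 73.
Optimal: DC → U5 → R2 → T3 → V7 → DC costs 68 (by enumerating all 12 distinct tours).
Excess = 73 − 68 = 5.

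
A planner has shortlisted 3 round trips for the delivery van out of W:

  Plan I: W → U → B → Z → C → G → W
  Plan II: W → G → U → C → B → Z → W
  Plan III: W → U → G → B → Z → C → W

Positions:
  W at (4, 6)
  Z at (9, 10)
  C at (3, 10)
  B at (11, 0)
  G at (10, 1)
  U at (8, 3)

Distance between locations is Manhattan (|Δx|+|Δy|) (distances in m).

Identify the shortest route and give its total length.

36 m — Plan III is the shortest.

Plan I: 7 + 6 + 12 + 6 + 16 + 11 = 58
Plan II: 11 + 4 + 12 + 18 + 12 + 9 = 66
Plan III: 7 + 4 + 2 + 12 + 6 + 5 = 36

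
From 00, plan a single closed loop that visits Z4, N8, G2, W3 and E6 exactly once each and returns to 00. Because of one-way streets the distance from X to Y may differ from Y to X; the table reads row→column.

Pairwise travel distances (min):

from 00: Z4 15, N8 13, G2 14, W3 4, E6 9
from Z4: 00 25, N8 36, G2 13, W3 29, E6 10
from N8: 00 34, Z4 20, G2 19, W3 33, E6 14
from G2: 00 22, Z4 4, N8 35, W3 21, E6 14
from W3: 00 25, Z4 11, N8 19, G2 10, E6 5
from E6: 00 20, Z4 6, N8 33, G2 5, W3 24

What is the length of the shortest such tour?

00 → Z4 → N8 → G2 → W3 → E6 → 00: 15+36+19+21+5+20 = 116
00 → Z4 → N8 → G2 → E6 → W3 → 00: 15+36+19+14+24+25 = 133
00 → Z4 → N8 → W3 → G2 → E6 → 00: 15+36+33+10+14+20 = 128
00 → Z4 → N8 → W3 → E6 → G2 → 00: 15+36+33+5+5+22 = 116
00 → Z4 → N8 → E6 → G2 → W3 → 00: 15+36+14+5+21+25 = 116
00 → Z4 → N8 → E6 → W3 → G2 → 00: 15+36+14+24+10+22 = 121
00 → Z4 → G2 → N8 → W3 → E6 → 00: 15+13+35+33+5+20 = 121
00 → Z4 → G2 → N8 → E6 → W3 → 00: 15+13+35+14+24+25 = 126
00 → Z4 → G2 → W3 → N8 → E6 → 00: 15+13+21+19+14+20 = 102
00 → Z4 → G2 → W3 → E6 → N8 → 00: 15+13+21+5+33+34 = 121
00 → Z4 → G2 → E6 → N8 → W3 → 00: 15+13+14+33+33+25 = 133
00 → Z4 → G2 → E6 → W3 → N8 → 00: 15+13+14+24+19+34 = 119
00 → Z4 → W3 → N8 → G2 → E6 → 00: 15+29+19+19+14+20 = 116
00 → Z4 → W3 → N8 → E6 → G2 → 00: 15+29+19+14+5+22 = 104
… (106 more)
00 → W3 → N8 → E6 → G2 → Z4 → 00: 4+19+14+5+4+25 = 71  ← best
The minimum is 71.
One optimal route: 00 → W3 → N8 → E6 → G2 → Z4 → 00.

Minimum total distance: 71 min.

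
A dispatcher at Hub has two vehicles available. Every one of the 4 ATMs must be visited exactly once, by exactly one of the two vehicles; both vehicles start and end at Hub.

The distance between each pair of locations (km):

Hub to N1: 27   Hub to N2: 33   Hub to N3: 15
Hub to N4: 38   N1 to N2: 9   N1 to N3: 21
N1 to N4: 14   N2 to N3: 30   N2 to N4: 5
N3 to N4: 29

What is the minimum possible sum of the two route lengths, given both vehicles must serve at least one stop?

Check every non-empty split of the stops between the two vehicles; for each half take its own optimal tour:
  {N1} + {N2, N3, N4}: 54 + 82 = 136
  {N2} + {N1, N3, N4}: 66 + 85 = 151
  {N1, N2} + {N3, N4}: 69 + 82 = 151
  {N3} + {N1, N2, N4}: 30 + 79 = 109
  {N1, N3} + {N2, N4}: 63 + 76 = 139
  {N2, N3} + {N1, N4}: 78 + 79 = 157
  … (7 splits in total)
Best: vehicle 1 Hub → N3 → Hub = 30; vehicle 2 Hub → N1 → N2 → N4 → Hub = 79; combined 109.

Minimum combined distance: 109 km.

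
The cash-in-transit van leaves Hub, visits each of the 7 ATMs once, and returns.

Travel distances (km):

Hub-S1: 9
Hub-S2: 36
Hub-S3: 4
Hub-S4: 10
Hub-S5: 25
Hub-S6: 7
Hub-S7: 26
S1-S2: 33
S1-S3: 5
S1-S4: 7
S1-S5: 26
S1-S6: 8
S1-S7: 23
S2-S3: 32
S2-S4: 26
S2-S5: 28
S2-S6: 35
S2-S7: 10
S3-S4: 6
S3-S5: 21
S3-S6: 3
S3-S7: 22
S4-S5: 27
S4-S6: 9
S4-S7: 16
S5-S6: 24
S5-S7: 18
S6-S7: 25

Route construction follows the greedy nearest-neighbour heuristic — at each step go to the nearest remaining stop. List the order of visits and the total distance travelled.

At Hub the remaining stops are S3 4, S6 7, S1 9, S4 10, S5 25, S7 26, S2 36; go to S3.
At S3 the remaining stops are S6 3, S1 5, S4 6, S5 21, S7 22, S2 32; go to S6.
At S6 the remaining stops are S1 8, S4 9, S5 24, S7 25, S2 35; go to S1.
At S1 the remaining stops are S4 7, S7 23, S5 26, S2 33; go to S4.
At S4 the remaining stops are S7 16, S2 26, S5 27; go to S7.
At S7 the remaining stops are S2 10, S5 18; go to S2.
At S2 the remaining stops are S5 28; go to S5.
Return S5→Hub: 25.
Total = 4 + 3 + 8 + 7 + 16 + 10 + 28 + 25 = 101.

101 km along Hub → S3 → S6 → S1 → S4 → S7 → S2 → S5 → Hub.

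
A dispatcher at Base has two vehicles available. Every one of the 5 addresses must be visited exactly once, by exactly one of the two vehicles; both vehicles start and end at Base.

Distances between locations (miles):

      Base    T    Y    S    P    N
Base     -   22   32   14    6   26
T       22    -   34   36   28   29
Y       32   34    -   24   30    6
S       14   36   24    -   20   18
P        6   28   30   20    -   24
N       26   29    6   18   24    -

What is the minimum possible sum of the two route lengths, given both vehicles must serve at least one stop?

Minimum combined distance: 106 miles.

Try each way of splitting the stops between the two vehicles (each non-empty) and, for each split, find the best tour for each vehicle:
  {T} + {Y, S, P, N}: 44 + 74 = 118
  {Y} + {T, S, P, N}: 64 + 95 = 159
  {T, Y} + {S, P, N}: 88 + 62 = 150
  {S} + {T, Y, P, N}: 28 + 92 = 120
  {T, S} + {Y, P, N}: 72 + 68 = 140
  {Y, S} + {T, P, N}: 70 + 81 = 151
  … (15 splits in total)
  {P} + {T, Y, S, N}: 12 + 94 = 106  ← best
Best: vehicle 1 Base → P → Base = 12; vehicle 2 Base → T → Y → N → S → Base = 94; combined 106.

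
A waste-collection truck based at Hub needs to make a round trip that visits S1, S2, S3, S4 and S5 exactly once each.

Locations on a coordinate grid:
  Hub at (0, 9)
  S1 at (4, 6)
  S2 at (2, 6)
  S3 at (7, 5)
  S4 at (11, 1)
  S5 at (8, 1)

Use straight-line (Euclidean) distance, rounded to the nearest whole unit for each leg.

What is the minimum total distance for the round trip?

With 5 stops there are 5!/2 = 60 distinct round trips (a route and its reverse cost the same).
Hub - S1 - S2 - S3 - S4 - S5 - Hub: 5+2+5+6+3+11 = 32
Hub - S1 - S2 - S3 - S5 - S4 - Hub: 5+2+5+4+3+14 = 33
Hub - S1 - S2 - S4 - S3 - S5 - Hub: 5+2+10+6+4+11 = 38
Hub - S1 - S2 - S4 - S5 - S3 - Hub: 5+2+10+3+4+8 = 32
Hub - S1 - S2 - S5 - S3 - S4 - Hub: 5+2+8+4+6+14 = 39
Hub - S1 - S2 - S5 - S4 - S3 - Hub: 5+2+8+3+6+8 = 32
Hub - S1 - S3 - S2 - S4 - S5 - Hub: 5+3+5+10+3+11 = 37
Hub - S1 - S3 - S2 - S5 - S4 - Hub: 5+3+5+8+3+14 = 38
Hub - S1 - S3 - S4 - S2 - S5 - Hub: 5+3+6+10+8+11 = 43
Hub - S1 - S3 - S4 - S5 - S2 - Hub: 5+3+6+3+8+4 = 29
Hub - S1 - S3 - S5 - S2 - S4 - Hub: 5+3+4+8+10+14 = 44
Hub - S1 - S3 - S5 - S4 - S2 - Hub: 5+3+4+3+10+4 = 29
Hub - S1 - S4 - S2 - S3 - S5 - Hub: 5+9+10+5+4+11 = 44
Hub - S1 - S4 - S2 - S5 - S3 - Hub: 5+9+10+8+4+8 = 44
… (46 more)
The minimum is 29.
One optimal route: Hub → S1 → S3 → S4 → S5 → S2 → Hub (or its reverse).

Shortest round trip = 29.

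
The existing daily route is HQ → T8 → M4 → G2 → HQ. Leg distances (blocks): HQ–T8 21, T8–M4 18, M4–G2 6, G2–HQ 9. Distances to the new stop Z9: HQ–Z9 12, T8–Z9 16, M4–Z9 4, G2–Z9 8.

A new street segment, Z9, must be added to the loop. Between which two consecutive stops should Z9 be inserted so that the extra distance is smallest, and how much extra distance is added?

Minimum extra distance: 2 blocks, inserting Z9 between T8 and M4.

Insertion cost between consecutive stops i–j is d(i,Z9) + d(Z9,j) − d(i,j):
  between HQ and T8: 12 + 16 − 21 = 7
  between T8 and M4: 16 + 4 − 18 = 2
  between M4 and G2: 4 + 8 − 6 = 6
  between G2 and HQ: 8 + 12 − 9 = 11
Cheapest insertion is between T8 and M4, adding 2.
New total = 54 + 2 = 56.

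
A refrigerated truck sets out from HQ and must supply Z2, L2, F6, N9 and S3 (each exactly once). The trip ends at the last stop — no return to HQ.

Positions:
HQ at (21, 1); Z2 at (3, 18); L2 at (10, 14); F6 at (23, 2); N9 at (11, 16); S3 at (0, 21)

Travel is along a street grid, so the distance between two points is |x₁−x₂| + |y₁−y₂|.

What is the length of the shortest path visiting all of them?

Shortest open route: 47.

There are 5! = 120 possible orderings.
HQ - Z2 - L2 - F6 - N9 - S3: 35+11+25+26+16 = 113
HQ - Z2 - L2 - F6 - S3 - N9: 35+11+25+42+16 = 129
HQ - Z2 - L2 - N9 - F6 - S3: 35+11+3+26+42 = 117
HQ - Z2 - L2 - N9 - S3 - F6: 35+11+3+16+42 = 107
HQ - Z2 - L2 - S3 - F6 - N9: 35+11+17+42+26 = 131
HQ - Z2 - L2 - S3 - N9 - F6: 35+11+17+16+26 = 105
HQ - Z2 - F6 - L2 - N9 - S3: 35+36+25+3+16 = 115
HQ - Z2 - F6 - L2 - S3 - N9: 35+36+25+17+16 = 129
HQ - Z2 - F6 - N9 - L2 - S3: 35+36+26+3+17 = 117
HQ - Z2 - F6 - N9 - S3 - L2: 35+36+26+16+17 = 130
HQ - Z2 - F6 - S3 - L2 - N9: 35+36+42+17+3 = 133
HQ - Z2 - F6 - S3 - N9 - L2: 35+36+42+16+3 = 132
HQ - Z2 - N9 - L2 - F6 - S3: 35+10+3+25+42 = 115
HQ - Z2 - N9 - L2 - S3 - F6: 35+10+3+17+42 = 107
… (106 more)
HQ - F6 - L2 - N9 - Z2 - S3: 3+25+3+10+6 = 47  ← best
The minimum is 47.
One shortest path: HQ → F6 → L2 → N9 → Z2 → S3.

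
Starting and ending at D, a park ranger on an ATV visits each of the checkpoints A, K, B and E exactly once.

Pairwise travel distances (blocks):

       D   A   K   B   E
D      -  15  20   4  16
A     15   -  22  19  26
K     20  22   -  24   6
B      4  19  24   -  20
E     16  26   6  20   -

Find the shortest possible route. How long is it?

There are 12 distinct closed tours to check (reversals are equivalent).
D - A - K - B - E - D: 15+22+24+20+16 = 97
D - A - K - E - B - D: 15+22+6+20+4 = 67
D - A - B - K - E - D: 15+19+24+6+16 = 80
D - A - B - E - K - D: 15+19+20+6+20 = 80
D - A - E - K - B - D: 15+26+6+24+4 = 75
D - A - E - B - K - D: 15+26+20+24+20 = 105
D - K - A - B - E - D: 20+22+19+20+16 = 97
D - K - A - E - B - D: 20+22+26+20+4 = 92
D - K - B - A - E - D: 20+24+19+26+16 = 105
D - K - E - A - B - D: 20+6+26+19+4 = 75
D - B - A - K - E - D: 4+19+22+6+16 = 67
D - B - K - A - E - D: 4+24+22+26+16 = 92
The minimum is 67.
One optimal route: D → A → K → E → B → D (or its reverse).

67 blocks — the shortest possible round trip.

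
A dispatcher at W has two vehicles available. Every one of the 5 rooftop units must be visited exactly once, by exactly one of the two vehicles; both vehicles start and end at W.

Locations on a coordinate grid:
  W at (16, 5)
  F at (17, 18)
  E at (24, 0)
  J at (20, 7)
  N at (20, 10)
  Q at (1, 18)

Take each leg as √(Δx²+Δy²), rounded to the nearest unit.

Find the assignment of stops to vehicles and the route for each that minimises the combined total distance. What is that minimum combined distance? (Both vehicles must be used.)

There are 2^4 − 1 = 15 ways to divide the 5 stops into two non-empty groups. For each, the best each vehicle can do is its own shortest tour through its group:
  {F} + {E, J, N, Q}: 26 + 61 = 87
  {E} + {F, J, N, Q}: 18 + 52 = 70
  {F, E} + {J, N, Q}: 41 + 48 = 89
  {J} + {F, E, N, Q}: 8 + 65 = 73
  {F, J} + {E, N, Q}: 28 + 61 = 89
  {E, J} + {F, N, Q}: 21 + 51 = 72
  … (15 splits in total)
Best: vehicle 1 W → E → W = 18; vehicle 2 W → J → N → F → Q → W = 52; combined 70.

70 — the smallest possible combined total.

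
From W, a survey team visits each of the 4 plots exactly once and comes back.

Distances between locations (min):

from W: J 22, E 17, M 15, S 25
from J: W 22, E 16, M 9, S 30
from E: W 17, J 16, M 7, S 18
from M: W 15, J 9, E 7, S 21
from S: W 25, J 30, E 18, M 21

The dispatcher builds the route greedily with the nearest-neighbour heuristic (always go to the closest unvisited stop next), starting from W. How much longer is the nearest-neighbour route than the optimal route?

The nearest-neighbour route is 12 min longer than optimal.

From W: M=15, E=17, J=22, S=25 → choose M (15).
From M: E=7, J=9, S=21 → choose E (7).
From E: J=16, S=18 → choose J (16).
From J: S=30 → choose S (30).
NN route W → M → E → J → S → W costs 93.
Optimal: W → J → M → E → S → W costs 81 (by enumerating all 12 distinct tours).
Excess = 93 − 81 = 12.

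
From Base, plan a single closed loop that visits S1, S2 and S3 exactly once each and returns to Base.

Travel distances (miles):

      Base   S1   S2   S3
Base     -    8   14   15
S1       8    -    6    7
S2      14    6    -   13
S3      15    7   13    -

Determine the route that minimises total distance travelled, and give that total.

Base→S1→S2→S3→Base: 8+6+13+15 = 42
Base→S1→S3→S2→Base: 8+7+13+14 = 42
Base→S2→S1→S3→Base: 14+6+7+15 = 42
The minimum is 42.
One optimal route: Base → S1 → S2 → S3 → Base (or its reverse).

42 miles — the shortest possible round trip.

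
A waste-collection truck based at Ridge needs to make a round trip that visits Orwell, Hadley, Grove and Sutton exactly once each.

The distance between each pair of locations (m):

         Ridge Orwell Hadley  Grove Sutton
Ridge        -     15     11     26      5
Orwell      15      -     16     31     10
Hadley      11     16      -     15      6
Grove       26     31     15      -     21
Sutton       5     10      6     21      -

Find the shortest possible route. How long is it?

Ridge-Orwell-Hadley-Grove-Sutton-Ridge: 15+16+15+21+5 = 72
Ridge-Orwell-Hadley-Sutton-Grove-Ridge: 15+16+6+21+26 = 84
Ridge-Orwell-Grove-Hadley-Sutton-Ridge: 15+31+15+6+5 = 72
Ridge-Orwell-Grove-Sutton-Hadley-Ridge: 15+31+21+6+11 = 84
Ridge-Orwell-Sutton-Hadley-Grove-Ridge: 15+10+6+15+26 = 72
Ridge-Orwell-Sutton-Grove-Hadley-Ridge: 15+10+21+15+11 = 72
Ridge-Hadley-Orwell-Grove-Sutton-Ridge: 11+16+31+21+5 = 84
Ridge-Hadley-Orwell-Sutton-Grove-Ridge: 11+16+10+21+26 = 84
Ridge-Hadley-Grove-Orwell-Sutton-Ridge: 11+15+31+10+5 = 72
Ridge-Hadley-Sutton-Orwell-Grove-Ridge: 11+6+10+31+26 = 84
Ridge-Grove-Orwell-Hadley-Sutton-Ridge: 26+31+16+6+5 = 84
Ridge-Grove-Hadley-Orwell-Sutton-Ridge: 26+15+16+10+5 = 72
The minimum is 72.
One optimal route: Ridge → Orwell → Hadley → Grove → Sutton → Ridge (or its reverse).

Minimum total distance: 72 m.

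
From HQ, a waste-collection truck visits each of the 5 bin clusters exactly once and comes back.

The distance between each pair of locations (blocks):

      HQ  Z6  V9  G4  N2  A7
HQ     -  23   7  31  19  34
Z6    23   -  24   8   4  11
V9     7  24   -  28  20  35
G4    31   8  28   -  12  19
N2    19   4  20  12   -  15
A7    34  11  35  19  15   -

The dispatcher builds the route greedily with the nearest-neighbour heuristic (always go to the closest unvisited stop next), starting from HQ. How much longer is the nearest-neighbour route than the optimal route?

Excess over optimum: 4 blocks.

HQ: V9=7, N2=19, Z6=23, G4=31, A7=34 ⇒ V9
V9: N2=20, Z6=24, G4=28, A7=35 ⇒ N2
N2: Z6=4, G4=12, A7=15 ⇒ Z6
Z6: G4=8, A7=11 ⇒ G4
G4: A7=19 ⇒ A7
NN route HQ → V9 → N2 → Z6 → G4 → A7 → HQ costs 92.
Optimal: HQ → V9 → G4 → Z6 → A7 → N2 → HQ costs 88 (by enumerating all 60 distinct tours).
Excess = 92 − 88 = 4.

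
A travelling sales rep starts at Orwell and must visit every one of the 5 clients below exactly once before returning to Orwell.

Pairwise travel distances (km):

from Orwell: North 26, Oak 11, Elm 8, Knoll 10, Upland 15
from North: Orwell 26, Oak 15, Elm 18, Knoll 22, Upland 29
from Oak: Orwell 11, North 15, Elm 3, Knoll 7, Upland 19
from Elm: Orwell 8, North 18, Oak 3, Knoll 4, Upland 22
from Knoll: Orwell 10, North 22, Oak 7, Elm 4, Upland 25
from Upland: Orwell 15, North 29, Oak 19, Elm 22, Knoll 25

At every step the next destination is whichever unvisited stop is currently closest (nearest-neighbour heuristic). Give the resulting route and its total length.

Nearest-neighbour total = 84 km; route Orwell → Elm → Oak → Knoll → North → Upland → Orwell.

At Orwell the remaining stops are Elm 8, Knoll 10, Oak 11, Upland 15, North 26; go to Elm.
At Elm the remaining stops are Oak 3, Knoll 4, North 18, Upland 22; go to Oak.
At Oak the remaining stops are Knoll 7, North 15, Upland 19; go to Knoll.
At Knoll the remaining stops are North 22, Upland 25; go to North.
At North the remaining stops are Upland 29; go to Upland.
Return Upland→Orwell: 15.
Total = 8 + 3 + 7 + 22 + 29 + 15 = 84.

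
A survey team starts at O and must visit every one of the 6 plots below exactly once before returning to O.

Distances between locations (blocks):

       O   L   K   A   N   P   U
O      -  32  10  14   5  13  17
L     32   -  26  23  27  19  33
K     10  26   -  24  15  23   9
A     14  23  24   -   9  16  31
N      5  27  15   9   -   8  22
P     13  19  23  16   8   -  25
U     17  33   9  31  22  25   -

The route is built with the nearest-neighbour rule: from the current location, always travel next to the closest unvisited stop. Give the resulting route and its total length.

O → [N:5 / K:10 / P:13 / A:14 / U:17 / L:32] → N (5)
N → [P:8 / A:9 / K:15 / U:22 / L:27] → P (8)
P → [A:16 / L:19 / K:23 / U:25] → A (16)
A → [L:23 / K:24 / U:31] → L (23)
L → [K:26 / U:33] → K (26)
K → [U:9] → U (9)
Return U→O: 17.
Total = 5 + 8 + 16 + 23 + 26 + 9 + 17 = 104.

104 blocks along O → N → P → A → L → K → U → O.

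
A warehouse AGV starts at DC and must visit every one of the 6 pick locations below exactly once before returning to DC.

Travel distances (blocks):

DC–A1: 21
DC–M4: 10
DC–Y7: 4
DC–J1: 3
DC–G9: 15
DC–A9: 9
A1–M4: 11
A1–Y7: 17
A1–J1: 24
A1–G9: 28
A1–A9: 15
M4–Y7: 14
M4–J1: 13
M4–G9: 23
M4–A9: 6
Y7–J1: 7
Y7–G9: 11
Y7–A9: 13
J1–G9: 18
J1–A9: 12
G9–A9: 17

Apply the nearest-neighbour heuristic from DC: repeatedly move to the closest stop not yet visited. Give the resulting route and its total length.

Nearest-neighbour total = 76 blocks; route DC → J1 → Y7 → G9 → A9 → M4 → A1 → DC.

From DC: distances to unvisited — J1=3, Y7=4, A9=9, M4=10, G9=15, A1=21. Nearest is J1 (3).
From J1: distances to unvisited — Y7=7, A9=12, M4=13, G9=18, A1=24. Nearest is Y7 (7).
From Y7: distances to unvisited — G9=11, A9=13, M4=14, A1=17. Nearest is G9 (11).
From G9: distances to unvisited — A9=17, M4=23, A1=28. Nearest is A9 (17).
From A9: distances to unvisited — M4=6, A1=15. Nearest is M4 (6).
From M4: distances to unvisited — A1=11. Nearest is A1 (11).
Return A1→DC: 21.
Total = 3 + 7 + 11 + 17 + 6 + 11 + 21 = 76.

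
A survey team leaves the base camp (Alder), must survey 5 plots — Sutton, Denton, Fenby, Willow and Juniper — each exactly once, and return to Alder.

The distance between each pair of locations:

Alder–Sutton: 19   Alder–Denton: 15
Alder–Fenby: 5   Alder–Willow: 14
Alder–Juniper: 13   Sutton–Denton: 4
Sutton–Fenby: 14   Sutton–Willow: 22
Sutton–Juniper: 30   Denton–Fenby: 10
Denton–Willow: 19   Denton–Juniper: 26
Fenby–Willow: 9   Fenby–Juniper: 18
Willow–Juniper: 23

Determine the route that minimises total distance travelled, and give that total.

Minimum total distance: 77.

With 5 stops there are 5!/2 = 60 distinct round trips (a route and its reverse cost the same).
Alder→Sutton→Denton→Fenby→Willow→Juniper→Alder: 19+4+10+9+23+13 = 78
Alder→Sutton→Denton→Fenby→Juniper→Willow→Alder: 19+4+10+18+23+14 = 88
Alder→Sutton→Denton→Willow→Fenby→Juniper→Alder: 19+4+19+9+18+13 = 82
Alder→Sutton→Denton→Willow→Juniper→Fenby→Alder: 19+4+19+23+18+5 = 88
Alder→Sutton→Denton→Juniper→Fenby→Willow→Alder: 19+4+26+18+9+14 = 90
Alder→Sutton→Denton→Juniper→Willow→Fenby→Alder: 19+4+26+23+9+5 = 86
Alder→Sutton→Fenby→Denton→Willow→Juniper→Alder: 19+14+10+19+23+13 = 98
Alder→Sutton→Fenby→Denton→Juniper→Willow→Alder: 19+14+10+26+23+14 = 106
Alder→Sutton→Fenby→Willow→Denton→Juniper→Alder: 19+14+9+19+26+13 = 100
Alder→Sutton→Fenby→Willow→Juniper→Denton→Alder: 19+14+9+23+26+15 = 106
Alder→Sutton→Fenby→Juniper→Denton→Willow→Alder: 19+14+18+26+19+14 = 110
Alder→Sutton→Fenby→Juniper→Willow→Denton→Alder: 19+14+18+23+19+15 = 108
Alder→Sutton→Willow→Denton→Fenby→Juniper→Alder: 19+22+19+10+18+13 = 101
Alder→Sutton→Willow→Denton→Juniper→Fenby→Alder: 19+22+19+26+18+5 = 109
… (46 more)
Alder→Fenby→Denton→Sutton→Willow→Juniper→Alder: 5+10+4+22+23+13 = 77  ← best
The minimum is 77.
One optimal route: Alder → Fenby → Denton → Sutton → Willow → Juniper → Alder (or its reverse).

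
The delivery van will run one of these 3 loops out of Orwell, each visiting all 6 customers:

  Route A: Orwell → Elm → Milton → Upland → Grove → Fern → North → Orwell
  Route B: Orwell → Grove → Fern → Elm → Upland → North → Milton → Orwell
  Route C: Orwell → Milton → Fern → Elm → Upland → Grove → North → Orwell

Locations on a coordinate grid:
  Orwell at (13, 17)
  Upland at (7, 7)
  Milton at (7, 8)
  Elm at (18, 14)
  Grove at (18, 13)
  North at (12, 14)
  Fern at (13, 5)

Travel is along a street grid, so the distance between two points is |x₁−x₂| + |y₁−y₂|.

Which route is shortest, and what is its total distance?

Route A: 8 + 17 + 1 + 17 + 13 + 10 + 4 = 70
Route B: 9 + 13 + 14 + 18 + 12 + 11 + 15 = 92
Route C: 15 + 9 + 14 + 18 + 17 + 7 + 4 = 84

70 — Route A is the shortest.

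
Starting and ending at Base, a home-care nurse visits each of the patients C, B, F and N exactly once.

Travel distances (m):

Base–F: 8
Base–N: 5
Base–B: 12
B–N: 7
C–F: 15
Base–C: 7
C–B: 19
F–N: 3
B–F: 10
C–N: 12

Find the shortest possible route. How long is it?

Base→C→B→F→N→Base: 7+19+10+3+5 = 44
Base→C→B→N→F→Base: 7+19+7+3+8 = 44
Base→C→F→B→N→Base: 7+15+10+7+5 = 44
Base→C→F→N→B→Base: 7+15+3+7+12 = 44
Base→C→N→B→F→Base: 7+12+7+10+8 = 44
Base→C→N→F→B→Base: 7+12+3+10+12 = 44
Base→B→C→F→N→Base: 12+19+15+3+5 = 54
Base→B→C→N→F→Base: 12+19+12+3+8 = 54
Base→B→F→C→N→Base: 12+10+15+12+5 = 54
Base→B→N→C→F→Base: 12+7+12+15+8 = 54
Base→F→C→B→N→Base: 8+15+19+7+5 = 54
Base→F→B→C→N→Base: 8+10+19+12+5 = 54
The minimum is 44.
One optimal route: Base → C → B → F → N → Base (or its reverse).

Shortest round trip = 44 m.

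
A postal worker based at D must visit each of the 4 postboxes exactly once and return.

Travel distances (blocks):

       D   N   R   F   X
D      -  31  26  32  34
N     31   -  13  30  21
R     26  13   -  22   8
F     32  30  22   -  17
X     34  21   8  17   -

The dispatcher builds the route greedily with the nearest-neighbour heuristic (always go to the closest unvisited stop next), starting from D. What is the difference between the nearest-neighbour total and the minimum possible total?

Excess over optimum: 11 blocks.

From D: R=26, N=31, F=32, X=34 → choose R (26).
From R: X=8, N=13, F=22 → choose X (8).
From X: F=17, N=21 → choose F (17).
From F: N=30 → choose N (30).
NN route D → R → X → F → N → D costs 112.
Optimal: D → N → R → X → F → D costs 101 (by enumerating all 12 distinct tours).
Excess = 112 − 101 = 11.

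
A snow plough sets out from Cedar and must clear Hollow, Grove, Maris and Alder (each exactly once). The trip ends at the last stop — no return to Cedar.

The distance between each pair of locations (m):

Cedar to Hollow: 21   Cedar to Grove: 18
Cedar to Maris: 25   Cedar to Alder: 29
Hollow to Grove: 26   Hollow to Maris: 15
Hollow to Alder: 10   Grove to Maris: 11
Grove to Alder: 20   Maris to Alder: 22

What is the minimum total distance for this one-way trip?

Shortest open route: 54 m.

There are 4! = 24 possible orderings.
Cedar→Hollow→Grove→Maris→Alder: 21+26+11+22 = 80
Cedar→Hollow→Grove→Alder→Maris: 21+26+20+22 = 89
Cedar→Hollow→Maris→Grove→Alder: 21+15+11+20 = 67
Cedar→Hollow→Maris→Alder→Grove: 21+15+22+20 = 78
Cedar→Hollow→Alder→Grove→Maris: 21+10+20+11 = 62
Cedar→Hollow→Alder→Maris→Grove: 21+10+22+11 = 64
Cedar→Grove→Hollow→Maris→Alder: 18+26+15+22 = 81
Cedar→Grove→Hollow→Alder→Maris: 18+26+10+22 = 76
Cedar→Grove→Maris→Hollow→Alder: 18+11+15+10 = 54
Cedar→Grove→Maris→Alder→Hollow: 18+11+22+10 = 61
Cedar→Grove→Alder→Hollow→Maris: 18+20+10+15 = 63
Cedar→Grove→Alder→Maris→Hollow: 18+20+22+15 = 75
Cedar→Maris→Hollow→Grove→Alder: 25+15+26+20 = 86
Cedar→Maris→Hollow→Alder→Grove: 25+15+10+20 = 70
… (10 more)
The minimum is 54.
One shortest path: Cedar → Grove → Maris → Hollow → Alder.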